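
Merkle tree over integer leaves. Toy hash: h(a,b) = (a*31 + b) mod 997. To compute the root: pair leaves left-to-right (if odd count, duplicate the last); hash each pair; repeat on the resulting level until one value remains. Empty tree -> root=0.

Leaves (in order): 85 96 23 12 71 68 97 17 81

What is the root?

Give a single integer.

Answer: 145

Derivation:
L0: [85, 96, 23, 12, 71, 68, 97, 17, 81]
L1: h(85,96)=(85*31+96)%997=737 h(23,12)=(23*31+12)%997=725 h(71,68)=(71*31+68)%997=275 h(97,17)=(97*31+17)%997=33 h(81,81)=(81*31+81)%997=598 -> [737, 725, 275, 33, 598]
L2: h(737,725)=(737*31+725)%997=641 h(275,33)=(275*31+33)%997=582 h(598,598)=(598*31+598)%997=193 -> [641, 582, 193]
L3: h(641,582)=(641*31+582)%997=513 h(193,193)=(193*31+193)%997=194 -> [513, 194]
L4: h(513,194)=(513*31+194)%997=145 -> [145]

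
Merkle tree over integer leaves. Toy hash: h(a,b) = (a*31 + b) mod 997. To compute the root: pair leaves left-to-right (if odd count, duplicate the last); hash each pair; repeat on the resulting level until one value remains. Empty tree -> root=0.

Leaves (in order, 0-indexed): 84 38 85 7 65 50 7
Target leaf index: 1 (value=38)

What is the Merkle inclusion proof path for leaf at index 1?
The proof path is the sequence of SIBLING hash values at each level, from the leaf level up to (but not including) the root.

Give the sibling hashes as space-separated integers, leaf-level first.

Answer: 84 648 431

Derivation:
L0 (leaves): [84, 38, 85, 7, 65, 50, 7], target index=1
L1: h(84,38)=(84*31+38)%997=648 [pair 0] h(85,7)=(85*31+7)%997=648 [pair 1] h(65,50)=(65*31+50)%997=71 [pair 2] h(7,7)=(7*31+7)%997=224 [pair 3] -> [648, 648, 71, 224]
  Sibling for proof at L0: 84
L2: h(648,648)=(648*31+648)%997=796 [pair 0] h(71,224)=(71*31+224)%997=431 [pair 1] -> [796, 431]
  Sibling for proof at L1: 648
L3: h(796,431)=(796*31+431)%997=182 [pair 0] -> [182]
  Sibling for proof at L2: 431
Root: 182
Proof path (sibling hashes from leaf to root): [84, 648, 431]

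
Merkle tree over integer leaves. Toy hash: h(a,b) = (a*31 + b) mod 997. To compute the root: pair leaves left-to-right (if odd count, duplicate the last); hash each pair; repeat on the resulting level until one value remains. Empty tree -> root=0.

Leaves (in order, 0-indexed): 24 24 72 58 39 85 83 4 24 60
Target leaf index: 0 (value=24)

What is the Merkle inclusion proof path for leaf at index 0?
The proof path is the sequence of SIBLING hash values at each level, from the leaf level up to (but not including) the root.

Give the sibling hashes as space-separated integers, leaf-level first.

L0 (leaves): [24, 24, 72, 58, 39, 85, 83, 4, 24, 60], target index=0
L1: h(24,24)=(24*31+24)%997=768 [pair 0] h(72,58)=(72*31+58)%997=296 [pair 1] h(39,85)=(39*31+85)%997=297 [pair 2] h(83,4)=(83*31+4)%997=583 [pair 3] h(24,60)=(24*31+60)%997=804 [pair 4] -> [768, 296, 297, 583, 804]
  Sibling for proof at L0: 24
L2: h(768,296)=(768*31+296)%997=176 [pair 0] h(297,583)=(297*31+583)%997=817 [pair 1] h(804,804)=(804*31+804)%997=803 [pair 2] -> [176, 817, 803]
  Sibling for proof at L1: 296
L3: h(176,817)=(176*31+817)%997=291 [pair 0] h(803,803)=(803*31+803)%997=771 [pair 1] -> [291, 771]
  Sibling for proof at L2: 817
L4: h(291,771)=(291*31+771)%997=819 [pair 0] -> [819]
  Sibling for proof at L3: 771
Root: 819
Proof path (sibling hashes from leaf to root): [24, 296, 817, 771]

Answer: 24 296 817 771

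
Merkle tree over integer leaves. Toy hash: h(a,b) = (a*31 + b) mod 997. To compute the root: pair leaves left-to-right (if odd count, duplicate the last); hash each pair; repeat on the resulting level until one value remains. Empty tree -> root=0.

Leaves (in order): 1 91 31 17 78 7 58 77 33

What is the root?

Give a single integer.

Answer: 458

Derivation:
L0: [1, 91, 31, 17, 78, 7, 58, 77, 33]
L1: h(1,91)=(1*31+91)%997=122 h(31,17)=(31*31+17)%997=978 h(78,7)=(78*31+7)%997=431 h(58,77)=(58*31+77)%997=878 h(33,33)=(33*31+33)%997=59 -> [122, 978, 431, 878, 59]
L2: h(122,978)=(122*31+978)%997=772 h(431,878)=(431*31+878)%997=281 h(59,59)=(59*31+59)%997=891 -> [772, 281, 891]
L3: h(772,281)=(772*31+281)%997=285 h(891,891)=(891*31+891)%997=596 -> [285, 596]
L4: h(285,596)=(285*31+596)%997=458 -> [458]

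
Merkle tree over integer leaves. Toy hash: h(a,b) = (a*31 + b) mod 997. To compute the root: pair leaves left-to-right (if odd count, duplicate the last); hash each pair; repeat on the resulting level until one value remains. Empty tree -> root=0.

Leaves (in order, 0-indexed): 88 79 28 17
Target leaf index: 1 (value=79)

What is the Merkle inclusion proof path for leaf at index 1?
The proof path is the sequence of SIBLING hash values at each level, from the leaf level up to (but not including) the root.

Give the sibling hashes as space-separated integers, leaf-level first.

Answer: 88 885

Derivation:
L0 (leaves): [88, 79, 28, 17], target index=1
L1: h(88,79)=(88*31+79)%997=813 [pair 0] h(28,17)=(28*31+17)%997=885 [pair 1] -> [813, 885]
  Sibling for proof at L0: 88
L2: h(813,885)=(813*31+885)%997=166 [pair 0] -> [166]
  Sibling for proof at L1: 885
Root: 166
Proof path (sibling hashes from leaf to root): [88, 885]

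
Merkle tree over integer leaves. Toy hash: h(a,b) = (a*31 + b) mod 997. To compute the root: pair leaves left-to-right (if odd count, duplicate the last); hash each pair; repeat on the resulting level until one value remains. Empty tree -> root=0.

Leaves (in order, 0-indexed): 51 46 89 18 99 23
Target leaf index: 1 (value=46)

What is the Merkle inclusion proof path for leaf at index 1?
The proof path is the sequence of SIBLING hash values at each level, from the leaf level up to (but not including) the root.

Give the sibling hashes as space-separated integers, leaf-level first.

Answer: 51 783 241

Derivation:
L0 (leaves): [51, 46, 89, 18, 99, 23], target index=1
L1: h(51,46)=(51*31+46)%997=630 [pair 0] h(89,18)=(89*31+18)%997=783 [pair 1] h(99,23)=(99*31+23)%997=101 [pair 2] -> [630, 783, 101]
  Sibling for proof at L0: 51
L2: h(630,783)=(630*31+783)%997=373 [pair 0] h(101,101)=(101*31+101)%997=241 [pair 1] -> [373, 241]
  Sibling for proof at L1: 783
L3: h(373,241)=(373*31+241)%997=837 [pair 0] -> [837]
  Sibling for proof at L2: 241
Root: 837
Proof path (sibling hashes from leaf to root): [51, 783, 241]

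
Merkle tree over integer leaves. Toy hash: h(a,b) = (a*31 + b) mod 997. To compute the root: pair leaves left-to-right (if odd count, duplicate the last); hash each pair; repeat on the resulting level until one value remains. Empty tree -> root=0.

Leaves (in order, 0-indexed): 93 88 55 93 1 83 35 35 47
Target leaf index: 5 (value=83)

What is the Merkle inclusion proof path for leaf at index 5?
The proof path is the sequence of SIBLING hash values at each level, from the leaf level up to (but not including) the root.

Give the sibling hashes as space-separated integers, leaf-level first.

Answer: 1 123 181 728

Derivation:
L0 (leaves): [93, 88, 55, 93, 1, 83, 35, 35, 47], target index=5
L1: h(93,88)=(93*31+88)%997=977 [pair 0] h(55,93)=(55*31+93)%997=801 [pair 1] h(1,83)=(1*31+83)%997=114 [pair 2] h(35,35)=(35*31+35)%997=123 [pair 3] h(47,47)=(47*31+47)%997=507 [pair 4] -> [977, 801, 114, 123, 507]
  Sibling for proof at L0: 1
L2: h(977,801)=(977*31+801)%997=181 [pair 0] h(114,123)=(114*31+123)%997=666 [pair 1] h(507,507)=(507*31+507)%997=272 [pair 2] -> [181, 666, 272]
  Sibling for proof at L1: 123
L3: h(181,666)=(181*31+666)%997=295 [pair 0] h(272,272)=(272*31+272)%997=728 [pair 1] -> [295, 728]
  Sibling for proof at L2: 181
L4: h(295,728)=(295*31+728)%997=900 [pair 0] -> [900]
  Sibling for proof at L3: 728
Root: 900
Proof path (sibling hashes from leaf to root): [1, 123, 181, 728]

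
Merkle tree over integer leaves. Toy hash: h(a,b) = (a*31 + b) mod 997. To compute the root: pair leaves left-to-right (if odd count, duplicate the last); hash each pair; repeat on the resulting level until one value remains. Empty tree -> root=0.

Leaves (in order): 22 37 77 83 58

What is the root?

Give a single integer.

Answer: 408

Derivation:
L0: [22, 37, 77, 83, 58]
L1: h(22,37)=(22*31+37)%997=719 h(77,83)=(77*31+83)%997=476 h(58,58)=(58*31+58)%997=859 -> [719, 476, 859]
L2: h(719,476)=(719*31+476)%997=831 h(859,859)=(859*31+859)%997=569 -> [831, 569]
L3: h(831,569)=(831*31+569)%997=408 -> [408]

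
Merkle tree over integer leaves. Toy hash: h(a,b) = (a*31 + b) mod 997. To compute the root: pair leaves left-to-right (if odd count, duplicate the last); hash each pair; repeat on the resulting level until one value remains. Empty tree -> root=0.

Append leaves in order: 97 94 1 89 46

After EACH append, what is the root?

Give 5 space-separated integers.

Answer: 97 110 451 539 5

Derivation:
After append 97 (leaves=[97]):
  L0: [97]
  root=97
After append 94 (leaves=[97, 94]):
  L0: [97, 94]
  L1: h(97,94)=(97*31+94)%997=110 -> [110]
  root=110
After append 1 (leaves=[97, 94, 1]):
  L0: [97, 94, 1]
  L1: h(97,94)=(97*31+94)%997=110 h(1,1)=(1*31+1)%997=32 -> [110, 32]
  L2: h(110,32)=(110*31+32)%997=451 -> [451]
  root=451
After append 89 (leaves=[97, 94, 1, 89]):
  L0: [97, 94, 1, 89]
  L1: h(97,94)=(97*31+94)%997=110 h(1,89)=(1*31+89)%997=120 -> [110, 120]
  L2: h(110,120)=(110*31+120)%997=539 -> [539]
  root=539
After append 46 (leaves=[97, 94, 1, 89, 46]):
  L0: [97, 94, 1, 89, 46]
  L1: h(97,94)=(97*31+94)%997=110 h(1,89)=(1*31+89)%997=120 h(46,46)=(46*31+46)%997=475 -> [110, 120, 475]
  L2: h(110,120)=(110*31+120)%997=539 h(475,475)=(475*31+475)%997=245 -> [539, 245]
  L3: h(539,245)=(539*31+245)%997=5 -> [5]
  root=5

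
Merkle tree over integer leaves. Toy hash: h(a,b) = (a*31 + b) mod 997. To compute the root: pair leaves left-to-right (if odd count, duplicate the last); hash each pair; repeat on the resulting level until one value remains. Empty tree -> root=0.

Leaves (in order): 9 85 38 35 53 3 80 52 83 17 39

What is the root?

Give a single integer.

L0: [9, 85, 38, 35, 53, 3, 80, 52, 83, 17, 39]
L1: h(9,85)=(9*31+85)%997=364 h(38,35)=(38*31+35)%997=216 h(53,3)=(53*31+3)%997=649 h(80,52)=(80*31+52)%997=538 h(83,17)=(83*31+17)%997=596 h(39,39)=(39*31+39)%997=251 -> [364, 216, 649, 538, 596, 251]
L2: h(364,216)=(364*31+216)%997=533 h(649,538)=(649*31+538)%997=717 h(596,251)=(596*31+251)%997=781 -> [533, 717, 781]
L3: h(533,717)=(533*31+717)%997=291 h(781,781)=(781*31+781)%997=67 -> [291, 67]
L4: h(291,67)=(291*31+67)%997=115 -> [115]

Answer: 115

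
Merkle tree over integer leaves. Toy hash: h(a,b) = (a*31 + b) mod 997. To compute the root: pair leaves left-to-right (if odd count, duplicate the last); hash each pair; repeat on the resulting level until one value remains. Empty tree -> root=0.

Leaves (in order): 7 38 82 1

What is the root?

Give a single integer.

Answer: 478

Derivation:
L0: [7, 38, 82, 1]
L1: h(7,38)=(7*31+38)%997=255 h(82,1)=(82*31+1)%997=549 -> [255, 549]
L2: h(255,549)=(255*31+549)%997=478 -> [478]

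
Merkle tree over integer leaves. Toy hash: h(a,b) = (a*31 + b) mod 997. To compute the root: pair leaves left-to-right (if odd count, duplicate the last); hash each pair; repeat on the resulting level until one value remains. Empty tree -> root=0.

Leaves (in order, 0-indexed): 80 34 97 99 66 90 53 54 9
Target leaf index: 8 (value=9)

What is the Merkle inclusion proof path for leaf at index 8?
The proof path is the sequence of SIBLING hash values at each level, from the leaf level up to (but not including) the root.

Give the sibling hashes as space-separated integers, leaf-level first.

Answer: 9 288 243 914

Derivation:
L0 (leaves): [80, 34, 97, 99, 66, 90, 53, 54, 9], target index=8
L1: h(80,34)=(80*31+34)%997=520 [pair 0] h(97,99)=(97*31+99)%997=115 [pair 1] h(66,90)=(66*31+90)%997=142 [pair 2] h(53,54)=(53*31+54)%997=700 [pair 3] h(9,9)=(9*31+9)%997=288 [pair 4] -> [520, 115, 142, 700, 288]
  Sibling for proof at L0: 9
L2: h(520,115)=(520*31+115)%997=283 [pair 0] h(142,700)=(142*31+700)%997=117 [pair 1] h(288,288)=(288*31+288)%997=243 [pair 2] -> [283, 117, 243]
  Sibling for proof at L1: 288
L3: h(283,117)=(283*31+117)%997=914 [pair 0] h(243,243)=(243*31+243)%997=797 [pair 1] -> [914, 797]
  Sibling for proof at L2: 243
L4: h(914,797)=(914*31+797)%997=218 [pair 0] -> [218]
  Sibling for proof at L3: 914
Root: 218
Proof path (sibling hashes from leaf to root): [9, 288, 243, 914]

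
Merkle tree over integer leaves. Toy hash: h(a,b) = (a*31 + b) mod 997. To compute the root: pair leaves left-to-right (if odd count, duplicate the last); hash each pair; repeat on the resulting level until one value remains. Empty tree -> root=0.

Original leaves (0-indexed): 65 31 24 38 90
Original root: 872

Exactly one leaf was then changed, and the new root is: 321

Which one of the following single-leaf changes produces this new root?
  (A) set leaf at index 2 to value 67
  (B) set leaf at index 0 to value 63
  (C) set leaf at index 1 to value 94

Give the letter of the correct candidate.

Original leaves: [65, 31, 24, 38, 90]
Target new root: 321
Try each candidate change and compute the resulting root:
Candidate A: set leaf[2] = 67 -> leaves = [65, 31, 67, 38, 90]
  L0: [65, 31, 67, 38, 90]
  L1: h(65,31)=(65*31+31)%997=52 h(67,38)=(67*31+38)%997=121 h(90,90)=(90*31+90)%997=886 -> [52, 121, 886]
  L2: h(52,121)=(52*31+121)%997=736 h(886,886)=(886*31+886)%997=436 -> [736, 436]
  L3: h(736,436)=(736*31+436)%997=321 -> [321]
  root = 321 == target 321  ** MATCH **
Candidate B: set leaf[0] = 63 -> leaves = [63, 31, 24, 38, 90]
  L0: [63, 31, 24, 38, 90]
  L1: h(63,31)=(63*31+31)%997=987 h(24,38)=(24*31+38)%997=782 h(90,90)=(90*31+90)%997=886 -> [987, 782, 886]
  L2: h(987,782)=(987*31+782)%997=472 h(886,886)=(886*31+886)%997=436 -> [472, 436]
  L3: h(472,436)=(472*31+436)%997=113 -> [113]
  root = 113 != target 321
Candidate C: set leaf[1] = 94 -> leaves = [65, 94, 24, 38, 90]
  L0: [65, 94, 24, 38, 90]
  L1: h(65,94)=(65*31+94)%997=115 h(24,38)=(24*31+38)%997=782 h(90,90)=(90*31+90)%997=886 -> [115, 782, 886]
  L2: h(115,782)=(115*31+782)%997=359 h(886,886)=(886*31+886)%997=436 -> [359, 436]
  L3: h(359,436)=(359*31+436)%997=598 -> [598]
  root = 598 != target 321
Candidate A produces the target root.

Answer: A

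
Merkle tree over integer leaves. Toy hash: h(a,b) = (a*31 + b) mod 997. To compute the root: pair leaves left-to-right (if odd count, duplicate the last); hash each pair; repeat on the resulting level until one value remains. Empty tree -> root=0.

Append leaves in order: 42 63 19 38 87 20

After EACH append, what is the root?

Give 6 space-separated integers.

Answer: 42 368 52 71 562 412

Derivation:
After append 42 (leaves=[42]):
  L0: [42]
  root=42
After append 63 (leaves=[42, 63]):
  L0: [42, 63]
  L1: h(42,63)=(42*31+63)%997=368 -> [368]
  root=368
After append 19 (leaves=[42, 63, 19]):
  L0: [42, 63, 19]
  L1: h(42,63)=(42*31+63)%997=368 h(19,19)=(19*31+19)%997=608 -> [368, 608]
  L2: h(368,608)=(368*31+608)%997=52 -> [52]
  root=52
After append 38 (leaves=[42, 63, 19, 38]):
  L0: [42, 63, 19, 38]
  L1: h(42,63)=(42*31+63)%997=368 h(19,38)=(19*31+38)%997=627 -> [368, 627]
  L2: h(368,627)=(368*31+627)%997=71 -> [71]
  root=71
After append 87 (leaves=[42, 63, 19, 38, 87]):
  L0: [42, 63, 19, 38, 87]
  L1: h(42,63)=(42*31+63)%997=368 h(19,38)=(19*31+38)%997=627 h(87,87)=(87*31+87)%997=790 -> [368, 627, 790]
  L2: h(368,627)=(368*31+627)%997=71 h(790,790)=(790*31+790)%997=355 -> [71, 355]
  L3: h(71,355)=(71*31+355)%997=562 -> [562]
  root=562
After append 20 (leaves=[42, 63, 19, 38, 87, 20]):
  L0: [42, 63, 19, 38, 87, 20]
  L1: h(42,63)=(42*31+63)%997=368 h(19,38)=(19*31+38)%997=627 h(87,20)=(87*31+20)%997=723 -> [368, 627, 723]
  L2: h(368,627)=(368*31+627)%997=71 h(723,723)=(723*31+723)%997=205 -> [71, 205]
  L3: h(71,205)=(71*31+205)%997=412 -> [412]
  root=412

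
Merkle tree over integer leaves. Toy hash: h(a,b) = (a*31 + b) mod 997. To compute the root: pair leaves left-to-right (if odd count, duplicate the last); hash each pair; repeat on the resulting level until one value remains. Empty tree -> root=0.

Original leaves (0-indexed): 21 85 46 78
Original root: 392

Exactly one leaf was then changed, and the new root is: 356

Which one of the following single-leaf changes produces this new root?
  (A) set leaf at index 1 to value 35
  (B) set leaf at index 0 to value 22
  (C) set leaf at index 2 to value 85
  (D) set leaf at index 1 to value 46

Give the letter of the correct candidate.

Answer: B

Derivation:
Original leaves: [21, 85, 46, 78]
Target new root: 356
Try each candidate change and compute the resulting root:
Candidate A: set leaf[1] = 35 -> leaves = [21, 35, 46, 78]
  L0: [21, 35, 46, 78]
  L1: h(21,35)=(21*31+35)%997=686 h(46,78)=(46*31+78)%997=507 -> [686, 507]
  L2: h(686,507)=(686*31+507)%997=836 -> [836]
  root = 836 != target 356
Candidate B: set leaf[0] = 22 -> leaves = [22, 85, 46, 78]
  L0: [22, 85, 46, 78]
  L1: h(22,85)=(22*31+85)%997=767 h(46,78)=(46*31+78)%997=507 -> [767, 507]
  L2: h(767,507)=(767*31+507)%997=356 -> [356]
  root = 356 == target 356  ** MATCH **
Candidate C: set leaf[2] = 85 -> leaves = [21, 85, 85, 78]
  L0: [21, 85, 85, 78]
  L1: h(21,85)=(21*31+85)%997=736 h(85,78)=(85*31+78)%997=719 -> [736, 719]
  L2: h(736,719)=(736*31+719)%997=604 -> [604]
  root = 604 != target 356
Candidate D: set leaf[1] = 46 -> leaves = [21, 46, 46, 78]
  L0: [21, 46, 46, 78]
  L1: h(21,46)=(21*31+46)%997=697 h(46,78)=(46*31+78)%997=507 -> [697, 507]
  L2: h(697,507)=(697*31+507)%997=180 -> [180]
  root = 180 != target 356
Candidate B produces the target root.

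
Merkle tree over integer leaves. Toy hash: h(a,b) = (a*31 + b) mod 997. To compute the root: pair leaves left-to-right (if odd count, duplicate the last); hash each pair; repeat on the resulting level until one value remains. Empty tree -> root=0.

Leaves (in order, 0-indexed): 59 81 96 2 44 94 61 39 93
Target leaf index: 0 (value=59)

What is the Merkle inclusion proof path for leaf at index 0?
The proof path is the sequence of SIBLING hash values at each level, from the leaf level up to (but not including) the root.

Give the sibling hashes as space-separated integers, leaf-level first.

L0 (leaves): [59, 81, 96, 2, 44, 94, 61, 39, 93], target index=0
L1: h(59,81)=(59*31+81)%997=913 [pair 0] h(96,2)=(96*31+2)%997=984 [pair 1] h(44,94)=(44*31+94)%997=461 [pair 2] h(61,39)=(61*31+39)%997=933 [pair 3] h(93,93)=(93*31+93)%997=982 [pair 4] -> [913, 984, 461, 933, 982]
  Sibling for proof at L0: 81
L2: h(913,984)=(913*31+984)%997=374 [pair 0] h(461,933)=(461*31+933)%997=269 [pair 1] h(982,982)=(982*31+982)%997=517 [pair 2] -> [374, 269, 517]
  Sibling for proof at L1: 984
L3: h(374,269)=(374*31+269)%997=896 [pair 0] h(517,517)=(517*31+517)%997=592 [pair 1] -> [896, 592]
  Sibling for proof at L2: 269
L4: h(896,592)=(896*31+592)%997=452 [pair 0] -> [452]
  Sibling for proof at L3: 592
Root: 452
Proof path (sibling hashes from leaf to root): [81, 984, 269, 592]

Answer: 81 984 269 592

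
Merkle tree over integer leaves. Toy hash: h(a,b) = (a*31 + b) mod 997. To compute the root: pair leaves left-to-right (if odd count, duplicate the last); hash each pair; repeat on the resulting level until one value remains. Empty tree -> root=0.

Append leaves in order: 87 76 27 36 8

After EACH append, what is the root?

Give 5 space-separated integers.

Answer: 87 779 88 97 232

Derivation:
After append 87 (leaves=[87]):
  L0: [87]
  root=87
After append 76 (leaves=[87, 76]):
  L0: [87, 76]
  L1: h(87,76)=(87*31+76)%997=779 -> [779]
  root=779
After append 27 (leaves=[87, 76, 27]):
  L0: [87, 76, 27]
  L1: h(87,76)=(87*31+76)%997=779 h(27,27)=(27*31+27)%997=864 -> [779, 864]
  L2: h(779,864)=(779*31+864)%997=88 -> [88]
  root=88
After append 36 (leaves=[87, 76, 27, 36]):
  L0: [87, 76, 27, 36]
  L1: h(87,76)=(87*31+76)%997=779 h(27,36)=(27*31+36)%997=873 -> [779, 873]
  L2: h(779,873)=(779*31+873)%997=97 -> [97]
  root=97
After append 8 (leaves=[87, 76, 27, 36, 8]):
  L0: [87, 76, 27, 36, 8]
  L1: h(87,76)=(87*31+76)%997=779 h(27,36)=(27*31+36)%997=873 h(8,8)=(8*31+8)%997=256 -> [779, 873, 256]
  L2: h(779,873)=(779*31+873)%997=97 h(256,256)=(256*31+256)%997=216 -> [97, 216]
  L3: h(97,216)=(97*31+216)%997=232 -> [232]
  root=232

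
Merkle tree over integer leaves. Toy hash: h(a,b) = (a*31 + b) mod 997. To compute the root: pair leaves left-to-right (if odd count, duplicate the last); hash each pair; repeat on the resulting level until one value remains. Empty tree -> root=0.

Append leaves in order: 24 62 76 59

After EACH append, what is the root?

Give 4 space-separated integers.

Answer: 24 806 499 482

Derivation:
After append 24 (leaves=[24]):
  L0: [24]
  root=24
After append 62 (leaves=[24, 62]):
  L0: [24, 62]
  L1: h(24,62)=(24*31+62)%997=806 -> [806]
  root=806
After append 76 (leaves=[24, 62, 76]):
  L0: [24, 62, 76]
  L1: h(24,62)=(24*31+62)%997=806 h(76,76)=(76*31+76)%997=438 -> [806, 438]
  L2: h(806,438)=(806*31+438)%997=499 -> [499]
  root=499
After append 59 (leaves=[24, 62, 76, 59]):
  L0: [24, 62, 76, 59]
  L1: h(24,62)=(24*31+62)%997=806 h(76,59)=(76*31+59)%997=421 -> [806, 421]
  L2: h(806,421)=(806*31+421)%997=482 -> [482]
  root=482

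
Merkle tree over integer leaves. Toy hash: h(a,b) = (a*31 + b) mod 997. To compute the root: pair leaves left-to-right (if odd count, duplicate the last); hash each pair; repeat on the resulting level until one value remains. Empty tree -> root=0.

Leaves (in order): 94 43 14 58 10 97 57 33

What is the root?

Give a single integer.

L0: [94, 43, 14, 58, 10, 97, 57, 33]
L1: h(94,43)=(94*31+43)%997=963 h(14,58)=(14*31+58)%997=492 h(10,97)=(10*31+97)%997=407 h(57,33)=(57*31+33)%997=803 -> [963, 492, 407, 803]
L2: h(963,492)=(963*31+492)%997=435 h(407,803)=(407*31+803)%997=459 -> [435, 459]
L3: h(435,459)=(435*31+459)%997=983 -> [983]

Answer: 983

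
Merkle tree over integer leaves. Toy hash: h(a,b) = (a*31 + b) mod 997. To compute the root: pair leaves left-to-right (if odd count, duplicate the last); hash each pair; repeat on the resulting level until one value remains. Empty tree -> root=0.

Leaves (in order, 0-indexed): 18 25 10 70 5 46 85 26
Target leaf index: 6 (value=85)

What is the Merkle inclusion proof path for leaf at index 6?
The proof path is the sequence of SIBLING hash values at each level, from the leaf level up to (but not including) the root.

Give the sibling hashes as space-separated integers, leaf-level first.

L0 (leaves): [18, 25, 10, 70, 5, 46, 85, 26], target index=6
L1: h(18,25)=(18*31+25)%997=583 [pair 0] h(10,70)=(10*31+70)%997=380 [pair 1] h(5,46)=(5*31+46)%997=201 [pair 2] h(85,26)=(85*31+26)%997=667 [pair 3] -> [583, 380, 201, 667]
  Sibling for proof at L0: 26
L2: h(583,380)=(583*31+380)%997=507 [pair 0] h(201,667)=(201*31+667)%997=916 [pair 1] -> [507, 916]
  Sibling for proof at L1: 201
L3: h(507,916)=(507*31+916)%997=681 [pair 0] -> [681]
  Sibling for proof at L2: 507
Root: 681
Proof path (sibling hashes from leaf to root): [26, 201, 507]

Answer: 26 201 507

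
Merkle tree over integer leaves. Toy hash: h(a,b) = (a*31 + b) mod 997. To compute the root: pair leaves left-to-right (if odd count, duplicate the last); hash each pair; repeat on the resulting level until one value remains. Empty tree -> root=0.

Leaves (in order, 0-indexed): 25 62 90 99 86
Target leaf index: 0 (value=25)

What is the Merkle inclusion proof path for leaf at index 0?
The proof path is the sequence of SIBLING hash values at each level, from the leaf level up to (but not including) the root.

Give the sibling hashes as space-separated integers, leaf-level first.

L0 (leaves): [25, 62, 90, 99, 86], target index=0
L1: h(25,62)=(25*31+62)%997=837 [pair 0] h(90,99)=(90*31+99)%997=895 [pair 1] h(86,86)=(86*31+86)%997=758 [pair 2] -> [837, 895, 758]
  Sibling for proof at L0: 62
L2: h(837,895)=(837*31+895)%997=920 [pair 0] h(758,758)=(758*31+758)%997=328 [pair 1] -> [920, 328]
  Sibling for proof at L1: 895
L3: h(920,328)=(920*31+328)%997=932 [pair 0] -> [932]
  Sibling for proof at L2: 328
Root: 932
Proof path (sibling hashes from leaf to root): [62, 895, 328]

Answer: 62 895 328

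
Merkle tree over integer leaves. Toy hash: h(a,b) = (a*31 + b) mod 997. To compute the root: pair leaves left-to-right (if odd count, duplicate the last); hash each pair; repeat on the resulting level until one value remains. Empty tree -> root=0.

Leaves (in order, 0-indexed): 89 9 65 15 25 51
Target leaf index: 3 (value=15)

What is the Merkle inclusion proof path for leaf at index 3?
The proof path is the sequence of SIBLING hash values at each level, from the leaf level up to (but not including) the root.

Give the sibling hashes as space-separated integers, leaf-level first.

L0 (leaves): [89, 9, 65, 15, 25, 51], target index=3
L1: h(89,9)=(89*31+9)%997=774 [pair 0] h(65,15)=(65*31+15)%997=36 [pair 1] h(25,51)=(25*31+51)%997=826 [pair 2] -> [774, 36, 826]
  Sibling for proof at L0: 65
L2: h(774,36)=(774*31+36)%997=102 [pair 0] h(826,826)=(826*31+826)%997=510 [pair 1] -> [102, 510]
  Sibling for proof at L1: 774
L3: h(102,510)=(102*31+510)%997=681 [pair 0] -> [681]
  Sibling for proof at L2: 510
Root: 681
Proof path (sibling hashes from leaf to root): [65, 774, 510]

Answer: 65 774 510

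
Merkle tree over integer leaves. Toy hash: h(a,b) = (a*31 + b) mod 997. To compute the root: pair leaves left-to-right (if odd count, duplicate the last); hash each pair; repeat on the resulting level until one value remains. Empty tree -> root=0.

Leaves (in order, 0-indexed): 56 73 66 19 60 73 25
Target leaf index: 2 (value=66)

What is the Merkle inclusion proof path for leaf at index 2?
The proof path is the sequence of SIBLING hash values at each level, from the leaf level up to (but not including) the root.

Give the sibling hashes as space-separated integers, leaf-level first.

Answer: 19 812 903

Derivation:
L0 (leaves): [56, 73, 66, 19, 60, 73, 25], target index=2
L1: h(56,73)=(56*31+73)%997=812 [pair 0] h(66,19)=(66*31+19)%997=71 [pair 1] h(60,73)=(60*31+73)%997=936 [pair 2] h(25,25)=(25*31+25)%997=800 [pair 3] -> [812, 71, 936, 800]
  Sibling for proof at L0: 19
L2: h(812,71)=(812*31+71)%997=318 [pair 0] h(936,800)=(936*31+800)%997=903 [pair 1] -> [318, 903]
  Sibling for proof at L1: 812
L3: h(318,903)=(318*31+903)%997=791 [pair 0] -> [791]
  Sibling for proof at L2: 903
Root: 791
Proof path (sibling hashes from leaf to root): [19, 812, 903]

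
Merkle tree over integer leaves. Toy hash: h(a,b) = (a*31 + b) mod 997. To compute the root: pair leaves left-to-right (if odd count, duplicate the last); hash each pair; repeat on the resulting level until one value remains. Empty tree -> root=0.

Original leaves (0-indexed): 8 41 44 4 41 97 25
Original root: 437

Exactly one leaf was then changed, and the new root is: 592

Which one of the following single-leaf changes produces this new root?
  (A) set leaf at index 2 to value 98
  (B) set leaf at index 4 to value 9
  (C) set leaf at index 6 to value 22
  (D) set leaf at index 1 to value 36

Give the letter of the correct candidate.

Original leaves: [8, 41, 44, 4, 41, 97, 25]
Target new root: 592
Try each candidate change and compute the resulting root:
Candidate A: set leaf[2] = 98 -> leaves = [8, 41, 98, 4, 41, 97, 25]
  L0: [8, 41, 98, 4, 41, 97, 25]
  L1: h(8,41)=(8*31+41)%997=289 h(98,4)=(98*31+4)%997=51 h(41,97)=(41*31+97)%997=371 h(25,25)=(25*31+25)%997=800 -> [289, 51, 371, 800]
  L2: h(289,51)=(289*31+51)%997=37 h(371,800)=(371*31+800)%997=337 -> [37, 337]
  L3: h(37,337)=(37*31+337)%997=487 -> [487]
  root = 487 != target 592
Candidate B: set leaf[4] = 9 -> leaves = [8, 41, 44, 4, 9, 97, 25]
  L0: [8, 41, 44, 4, 9, 97, 25]
  L1: h(8,41)=(8*31+41)%997=289 h(44,4)=(44*31+4)%997=371 h(9,97)=(9*31+97)%997=376 h(25,25)=(25*31+25)%997=800 -> [289, 371, 376, 800]
  L2: h(289,371)=(289*31+371)%997=357 h(376,800)=(376*31+800)%997=492 -> [357, 492]
  L3: h(357,492)=(357*31+492)%997=592 -> [592]
  root = 592 == target 592  ** MATCH **
Candidate C: set leaf[6] = 22 -> leaves = [8, 41, 44, 4, 41, 97, 22]
  L0: [8, 41, 44, 4, 41, 97, 22]
  L1: h(8,41)=(8*31+41)%997=289 h(44,4)=(44*31+4)%997=371 h(41,97)=(41*31+97)%997=371 h(22,22)=(22*31+22)%997=704 -> [289, 371, 371, 704]
  L2: h(289,371)=(289*31+371)%997=357 h(371,704)=(371*31+704)%997=241 -> [357, 241]
  L3: h(357,241)=(357*31+241)%997=341 -> [341]
  root = 341 != target 592
Candidate D: set leaf[1] = 36 -> leaves = [8, 36, 44, 4, 41, 97, 25]
  L0: [8, 36, 44, 4, 41, 97, 25]
  L1: h(8,36)=(8*31+36)%997=284 h(44,4)=(44*31+4)%997=371 h(41,97)=(41*31+97)%997=371 h(25,25)=(25*31+25)%997=800 -> [284, 371, 371, 800]
  L2: h(284,371)=(284*31+371)%997=202 h(371,800)=(371*31+800)%997=337 -> [202, 337]
  L3: h(202,337)=(202*31+337)%997=617 -> [617]
  root = 617 != target 592
Candidate B produces the target root.

Answer: B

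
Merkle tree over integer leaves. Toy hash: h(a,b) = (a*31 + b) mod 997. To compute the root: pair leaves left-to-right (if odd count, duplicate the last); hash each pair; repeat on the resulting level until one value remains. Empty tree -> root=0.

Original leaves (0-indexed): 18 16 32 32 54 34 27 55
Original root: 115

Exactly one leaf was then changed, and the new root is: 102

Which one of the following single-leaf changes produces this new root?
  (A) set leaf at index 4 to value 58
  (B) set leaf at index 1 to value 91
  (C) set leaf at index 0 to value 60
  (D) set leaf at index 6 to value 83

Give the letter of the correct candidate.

Answer: C

Derivation:
Original leaves: [18, 16, 32, 32, 54, 34, 27, 55]
Target new root: 102
Try each candidate change and compute the resulting root:
Candidate A: set leaf[4] = 58 -> leaves = [18, 16, 32, 32, 58, 34, 27, 55]
  L0: [18, 16, 32, 32, 58, 34, 27, 55]
  L1: h(18,16)=(18*31+16)%997=574 h(32,32)=(32*31+32)%997=27 h(58,34)=(58*31+34)%997=835 h(27,55)=(27*31+55)%997=892 -> [574, 27, 835, 892]
  L2: h(574,27)=(574*31+27)%997=872 h(835,892)=(835*31+892)%997=855 -> [872, 855]
  L3: h(872,855)=(872*31+855)%997=968 -> [968]
  root = 968 != target 102
Candidate B: set leaf[1] = 91 -> leaves = [18, 91, 32, 32, 54, 34, 27, 55]
  L0: [18, 91, 32, 32, 54, 34, 27, 55]
  L1: h(18,91)=(18*31+91)%997=649 h(32,32)=(32*31+32)%997=27 h(54,34)=(54*31+34)%997=711 h(27,55)=(27*31+55)%997=892 -> [649, 27, 711, 892]
  L2: h(649,27)=(649*31+27)%997=206 h(711,892)=(711*31+892)%997=2 -> [206, 2]
  L3: h(206,2)=(206*31+2)%997=406 -> [406]
  root = 406 != target 102
Candidate C: set leaf[0] = 60 -> leaves = [60, 16, 32, 32, 54, 34, 27, 55]
  L0: [60, 16, 32, 32, 54, 34, 27, 55]
  L1: h(60,16)=(60*31+16)%997=879 h(32,32)=(32*31+32)%997=27 h(54,34)=(54*31+34)%997=711 h(27,55)=(27*31+55)%997=892 -> [879, 27, 711, 892]
  L2: h(879,27)=(879*31+27)%997=357 h(711,892)=(711*31+892)%997=2 -> [357, 2]
  L3: h(357,2)=(357*31+2)%997=102 -> [102]
  root = 102 == target 102  ** MATCH **
Candidate D: set leaf[6] = 83 -> leaves = [18, 16, 32, 32, 54, 34, 83, 55]
  L0: [18, 16, 32, 32, 54, 34, 83, 55]
  L1: h(18,16)=(18*31+16)%997=574 h(32,32)=(32*31+32)%997=27 h(54,34)=(54*31+34)%997=711 h(83,55)=(83*31+55)%997=634 -> [574, 27, 711, 634]
  L2: h(574,27)=(574*31+27)%997=872 h(711,634)=(711*31+634)%997=741 -> [872, 741]
  L3: h(872,741)=(872*31+741)%997=854 -> [854]
  root = 854 != target 102
Candidate C produces the target root.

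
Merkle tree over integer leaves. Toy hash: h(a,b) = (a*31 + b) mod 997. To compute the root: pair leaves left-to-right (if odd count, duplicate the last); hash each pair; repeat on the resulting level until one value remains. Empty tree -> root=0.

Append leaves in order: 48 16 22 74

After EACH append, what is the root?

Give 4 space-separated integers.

Answer: 48 507 469 521

Derivation:
After append 48 (leaves=[48]):
  L0: [48]
  root=48
After append 16 (leaves=[48, 16]):
  L0: [48, 16]
  L1: h(48,16)=(48*31+16)%997=507 -> [507]
  root=507
After append 22 (leaves=[48, 16, 22]):
  L0: [48, 16, 22]
  L1: h(48,16)=(48*31+16)%997=507 h(22,22)=(22*31+22)%997=704 -> [507, 704]
  L2: h(507,704)=(507*31+704)%997=469 -> [469]
  root=469
After append 74 (leaves=[48, 16, 22, 74]):
  L0: [48, 16, 22, 74]
  L1: h(48,16)=(48*31+16)%997=507 h(22,74)=(22*31+74)%997=756 -> [507, 756]
  L2: h(507,756)=(507*31+756)%997=521 -> [521]
  root=521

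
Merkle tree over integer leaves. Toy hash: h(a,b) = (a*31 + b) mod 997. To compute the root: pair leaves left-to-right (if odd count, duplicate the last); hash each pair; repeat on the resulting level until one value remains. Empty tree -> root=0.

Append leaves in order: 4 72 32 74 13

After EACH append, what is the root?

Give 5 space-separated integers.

After append 4 (leaves=[4]):
  L0: [4]
  root=4
After append 72 (leaves=[4, 72]):
  L0: [4, 72]
  L1: h(4,72)=(4*31+72)%997=196 -> [196]
  root=196
After append 32 (leaves=[4, 72, 32]):
  L0: [4, 72, 32]
  L1: h(4,72)=(4*31+72)%997=196 h(32,32)=(32*31+32)%997=27 -> [196, 27]
  L2: h(196,27)=(196*31+27)%997=121 -> [121]
  root=121
After append 74 (leaves=[4, 72, 32, 74]):
  L0: [4, 72, 32, 74]
  L1: h(4,72)=(4*31+72)%997=196 h(32,74)=(32*31+74)%997=69 -> [196, 69]
  L2: h(196,69)=(196*31+69)%997=163 -> [163]
  root=163
After append 13 (leaves=[4, 72, 32, 74, 13]):
  L0: [4, 72, 32, 74, 13]
  L1: h(4,72)=(4*31+72)%997=196 h(32,74)=(32*31+74)%997=69 h(13,13)=(13*31+13)%997=416 -> [196, 69, 416]
  L2: h(196,69)=(196*31+69)%997=163 h(416,416)=(416*31+416)%997=351 -> [163, 351]
  L3: h(163,351)=(163*31+351)%997=419 -> [419]
  root=419

Answer: 4 196 121 163 419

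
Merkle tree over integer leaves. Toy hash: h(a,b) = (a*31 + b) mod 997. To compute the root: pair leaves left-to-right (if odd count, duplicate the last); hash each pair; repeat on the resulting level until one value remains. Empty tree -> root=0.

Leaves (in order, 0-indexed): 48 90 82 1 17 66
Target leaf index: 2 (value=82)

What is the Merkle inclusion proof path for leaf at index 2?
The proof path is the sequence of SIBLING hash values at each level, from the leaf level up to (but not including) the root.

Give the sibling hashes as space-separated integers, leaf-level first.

Answer: 1 581 33

Derivation:
L0 (leaves): [48, 90, 82, 1, 17, 66], target index=2
L1: h(48,90)=(48*31+90)%997=581 [pair 0] h(82,1)=(82*31+1)%997=549 [pair 1] h(17,66)=(17*31+66)%997=593 [pair 2] -> [581, 549, 593]
  Sibling for proof at L0: 1
L2: h(581,549)=(581*31+549)%997=614 [pair 0] h(593,593)=(593*31+593)%997=33 [pair 1] -> [614, 33]
  Sibling for proof at L1: 581
L3: h(614,33)=(614*31+33)%997=124 [pair 0] -> [124]
  Sibling for proof at L2: 33
Root: 124
Proof path (sibling hashes from leaf to root): [1, 581, 33]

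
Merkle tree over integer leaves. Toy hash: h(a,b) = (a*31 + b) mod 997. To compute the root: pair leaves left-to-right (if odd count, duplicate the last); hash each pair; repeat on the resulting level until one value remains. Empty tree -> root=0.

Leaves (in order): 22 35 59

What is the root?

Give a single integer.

L0: [22, 35, 59]
L1: h(22,35)=(22*31+35)%997=717 h(59,59)=(59*31+59)%997=891 -> [717, 891]
L2: h(717,891)=(717*31+891)%997=187 -> [187]

Answer: 187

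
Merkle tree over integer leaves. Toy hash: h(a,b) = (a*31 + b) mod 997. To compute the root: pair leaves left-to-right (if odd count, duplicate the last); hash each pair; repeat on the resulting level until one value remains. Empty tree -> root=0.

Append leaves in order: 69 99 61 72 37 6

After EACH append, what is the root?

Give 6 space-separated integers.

Answer: 69 244 543 554 227 232

Derivation:
After append 69 (leaves=[69]):
  L0: [69]
  root=69
After append 99 (leaves=[69, 99]):
  L0: [69, 99]
  L1: h(69,99)=(69*31+99)%997=244 -> [244]
  root=244
After append 61 (leaves=[69, 99, 61]):
  L0: [69, 99, 61]
  L1: h(69,99)=(69*31+99)%997=244 h(61,61)=(61*31+61)%997=955 -> [244, 955]
  L2: h(244,955)=(244*31+955)%997=543 -> [543]
  root=543
After append 72 (leaves=[69, 99, 61, 72]):
  L0: [69, 99, 61, 72]
  L1: h(69,99)=(69*31+99)%997=244 h(61,72)=(61*31+72)%997=966 -> [244, 966]
  L2: h(244,966)=(244*31+966)%997=554 -> [554]
  root=554
After append 37 (leaves=[69, 99, 61, 72, 37]):
  L0: [69, 99, 61, 72, 37]
  L1: h(69,99)=(69*31+99)%997=244 h(61,72)=(61*31+72)%997=966 h(37,37)=(37*31+37)%997=187 -> [244, 966, 187]
  L2: h(244,966)=(244*31+966)%997=554 h(187,187)=(187*31+187)%997=2 -> [554, 2]
  L3: h(554,2)=(554*31+2)%997=227 -> [227]
  root=227
After append 6 (leaves=[69, 99, 61, 72, 37, 6]):
  L0: [69, 99, 61, 72, 37, 6]
  L1: h(69,99)=(69*31+99)%997=244 h(61,72)=(61*31+72)%997=966 h(37,6)=(37*31+6)%997=156 -> [244, 966, 156]
  L2: h(244,966)=(244*31+966)%997=554 h(156,156)=(156*31+156)%997=7 -> [554, 7]
  L3: h(554,7)=(554*31+7)%997=232 -> [232]
  root=232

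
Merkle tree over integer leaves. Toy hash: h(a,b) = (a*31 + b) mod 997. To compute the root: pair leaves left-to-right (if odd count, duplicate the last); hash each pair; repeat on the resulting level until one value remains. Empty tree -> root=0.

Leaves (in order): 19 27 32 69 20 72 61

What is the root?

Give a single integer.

L0: [19, 27, 32, 69, 20, 72, 61]
L1: h(19,27)=(19*31+27)%997=616 h(32,69)=(32*31+69)%997=64 h(20,72)=(20*31+72)%997=692 h(61,61)=(61*31+61)%997=955 -> [616, 64, 692, 955]
L2: h(616,64)=(616*31+64)%997=217 h(692,955)=(692*31+955)%997=473 -> [217, 473]
L3: h(217,473)=(217*31+473)%997=221 -> [221]

Answer: 221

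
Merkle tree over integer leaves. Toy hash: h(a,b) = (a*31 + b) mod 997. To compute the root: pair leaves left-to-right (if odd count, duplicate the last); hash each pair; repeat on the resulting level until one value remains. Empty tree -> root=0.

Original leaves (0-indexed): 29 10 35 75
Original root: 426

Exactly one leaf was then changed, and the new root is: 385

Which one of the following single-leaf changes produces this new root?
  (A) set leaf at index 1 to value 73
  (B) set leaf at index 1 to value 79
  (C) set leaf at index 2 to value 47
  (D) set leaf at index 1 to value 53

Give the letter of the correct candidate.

Original leaves: [29, 10, 35, 75]
Target new root: 385
Try each candidate change and compute the resulting root:
Candidate A: set leaf[1] = 73 -> leaves = [29, 73, 35, 75]
  L0: [29, 73, 35, 75]
  L1: h(29,73)=(29*31+73)%997=972 h(35,75)=(35*31+75)%997=163 -> [972, 163]
  L2: h(972,163)=(972*31+163)%997=385 -> [385]
  root = 385 == target 385  ** MATCH **
Candidate B: set leaf[1] = 79 -> leaves = [29, 79, 35, 75]
  L0: [29, 79, 35, 75]
  L1: h(29,79)=(29*31+79)%997=978 h(35,75)=(35*31+75)%997=163 -> [978, 163]
  L2: h(978,163)=(978*31+163)%997=571 -> [571]
  root = 571 != target 385
Candidate C: set leaf[2] = 47 -> leaves = [29, 10, 47, 75]
  L0: [29, 10, 47, 75]
  L1: h(29,10)=(29*31+10)%997=909 h(47,75)=(47*31+75)%997=535 -> [909, 535]
  L2: h(909,535)=(909*31+535)%997=798 -> [798]
  root = 798 != target 385
Candidate D: set leaf[1] = 53 -> leaves = [29, 53, 35, 75]
  L0: [29, 53, 35, 75]
  L1: h(29,53)=(29*31+53)%997=952 h(35,75)=(35*31+75)%997=163 -> [952, 163]
  L2: h(952,163)=(952*31+163)%997=762 -> [762]
  root = 762 != target 385
Candidate A produces the target root.

Answer: A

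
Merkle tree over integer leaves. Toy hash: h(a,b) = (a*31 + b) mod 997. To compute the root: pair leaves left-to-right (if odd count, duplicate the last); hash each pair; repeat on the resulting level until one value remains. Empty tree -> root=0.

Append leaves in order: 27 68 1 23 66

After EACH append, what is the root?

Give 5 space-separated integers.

After append 27 (leaves=[27]):
  L0: [27]
  root=27
After append 68 (leaves=[27, 68]):
  L0: [27, 68]
  L1: h(27,68)=(27*31+68)%997=905 -> [905]
  root=905
After append 1 (leaves=[27, 68, 1]):
  L0: [27, 68, 1]
  L1: h(27,68)=(27*31+68)%997=905 h(1,1)=(1*31+1)%997=32 -> [905, 32]
  L2: h(905,32)=(905*31+32)%997=171 -> [171]
  root=171
After append 23 (leaves=[27, 68, 1, 23]):
  L0: [27, 68, 1, 23]
  L1: h(27,68)=(27*31+68)%997=905 h(1,23)=(1*31+23)%997=54 -> [905, 54]
  L2: h(905,54)=(905*31+54)%997=193 -> [193]
  root=193
After append 66 (leaves=[27, 68, 1, 23, 66]):
  L0: [27, 68, 1, 23, 66]
  L1: h(27,68)=(27*31+68)%997=905 h(1,23)=(1*31+23)%997=54 h(66,66)=(66*31+66)%997=118 -> [905, 54, 118]
  L2: h(905,54)=(905*31+54)%997=193 h(118,118)=(118*31+118)%997=785 -> [193, 785]
  L3: h(193,785)=(193*31+785)%997=786 -> [786]
  root=786

Answer: 27 905 171 193 786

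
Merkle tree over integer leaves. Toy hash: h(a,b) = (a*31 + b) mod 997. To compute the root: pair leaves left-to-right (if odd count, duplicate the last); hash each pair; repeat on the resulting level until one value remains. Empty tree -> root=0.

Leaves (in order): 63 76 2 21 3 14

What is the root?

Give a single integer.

Answer: 749

Derivation:
L0: [63, 76, 2, 21, 3, 14]
L1: h(63,76)=(63*31+76)%997=35 h(2,21)=(2*31+21)%997=83 h(3,14)=(3*31+14)%997=107 -> [35, 83, 107]
L2: h(35,83)=(35*31+83)%997=171 h(107,107)=(107*31+107)%997=433 -> [171, 433]
L3: h(171,433)=(171*31+433)%997=749 -> [749]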